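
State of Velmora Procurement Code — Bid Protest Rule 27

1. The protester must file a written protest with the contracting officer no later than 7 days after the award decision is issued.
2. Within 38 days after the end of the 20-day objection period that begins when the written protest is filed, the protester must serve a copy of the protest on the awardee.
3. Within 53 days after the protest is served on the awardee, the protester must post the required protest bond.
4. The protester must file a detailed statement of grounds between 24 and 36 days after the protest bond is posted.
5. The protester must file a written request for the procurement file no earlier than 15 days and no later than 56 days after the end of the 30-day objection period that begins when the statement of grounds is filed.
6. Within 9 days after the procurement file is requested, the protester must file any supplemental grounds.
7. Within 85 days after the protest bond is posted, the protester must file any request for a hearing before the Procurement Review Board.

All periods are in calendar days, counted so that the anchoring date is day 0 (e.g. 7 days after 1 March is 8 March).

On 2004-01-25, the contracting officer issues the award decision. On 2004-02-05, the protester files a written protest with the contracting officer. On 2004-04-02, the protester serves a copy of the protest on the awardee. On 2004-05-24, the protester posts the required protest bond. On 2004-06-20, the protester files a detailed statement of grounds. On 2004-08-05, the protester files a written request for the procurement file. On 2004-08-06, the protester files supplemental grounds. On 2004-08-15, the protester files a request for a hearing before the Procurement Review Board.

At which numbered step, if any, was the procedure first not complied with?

Step 1 — counting 7 days from 2004-01-25 (when the award decision is issued) gives a deadline of 2004-02-01; not done until 2004-02-05, 4 days after the deadline.

Step 1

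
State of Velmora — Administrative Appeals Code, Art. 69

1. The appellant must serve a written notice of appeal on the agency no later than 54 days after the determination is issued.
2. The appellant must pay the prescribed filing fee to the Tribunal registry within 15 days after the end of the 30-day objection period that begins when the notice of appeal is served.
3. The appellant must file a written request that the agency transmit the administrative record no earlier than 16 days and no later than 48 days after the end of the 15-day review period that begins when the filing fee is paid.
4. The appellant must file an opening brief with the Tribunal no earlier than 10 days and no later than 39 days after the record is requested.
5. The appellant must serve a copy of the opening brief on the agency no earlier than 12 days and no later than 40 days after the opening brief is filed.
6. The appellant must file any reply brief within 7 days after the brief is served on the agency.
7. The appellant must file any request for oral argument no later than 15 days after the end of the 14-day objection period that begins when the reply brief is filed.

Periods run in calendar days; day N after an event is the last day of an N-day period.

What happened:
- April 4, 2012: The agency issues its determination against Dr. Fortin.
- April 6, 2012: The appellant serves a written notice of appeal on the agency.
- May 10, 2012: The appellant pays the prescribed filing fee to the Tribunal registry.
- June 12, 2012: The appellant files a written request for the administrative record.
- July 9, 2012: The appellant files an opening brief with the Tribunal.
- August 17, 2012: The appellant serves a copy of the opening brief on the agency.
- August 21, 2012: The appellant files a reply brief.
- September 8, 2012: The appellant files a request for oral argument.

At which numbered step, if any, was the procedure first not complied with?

None — every step was satisfied

(1) due by April 4, 2012 + 54 days = May 28, 2012; April 6, 2012 is within that limit.
(2) due by May 6, 2012 + 15 days = May 21, 2012; May 10, 2012 is within that limit.
(3) the permitted window runs from May 25, 2012 + 16 = June 10, 2012 to May 25, 2012 + 48 = July 12, 2012; done June 12, 2012, which is between those dates.
(4) the permitted window runs from June 12, 2012 + 10 = June 22, 2012 to June 12, 2012 + 39 = July 21, 2012; done July 9, 2012, which is between those dates.
(5) the permitted window runs from July 9, 2012 + 12 = July 21, 2012 to July 9, 2012 + 40 = August 18, 2012; August 17, 2012 falls inside that range.
(6) due by August 17, 2012 + 7 days = August 24, 2012; August 21, 2012 is within that limit.
(7) due by September 4, 2012 + 15 days = September 19, 2012; done September 8, 2012 — timely.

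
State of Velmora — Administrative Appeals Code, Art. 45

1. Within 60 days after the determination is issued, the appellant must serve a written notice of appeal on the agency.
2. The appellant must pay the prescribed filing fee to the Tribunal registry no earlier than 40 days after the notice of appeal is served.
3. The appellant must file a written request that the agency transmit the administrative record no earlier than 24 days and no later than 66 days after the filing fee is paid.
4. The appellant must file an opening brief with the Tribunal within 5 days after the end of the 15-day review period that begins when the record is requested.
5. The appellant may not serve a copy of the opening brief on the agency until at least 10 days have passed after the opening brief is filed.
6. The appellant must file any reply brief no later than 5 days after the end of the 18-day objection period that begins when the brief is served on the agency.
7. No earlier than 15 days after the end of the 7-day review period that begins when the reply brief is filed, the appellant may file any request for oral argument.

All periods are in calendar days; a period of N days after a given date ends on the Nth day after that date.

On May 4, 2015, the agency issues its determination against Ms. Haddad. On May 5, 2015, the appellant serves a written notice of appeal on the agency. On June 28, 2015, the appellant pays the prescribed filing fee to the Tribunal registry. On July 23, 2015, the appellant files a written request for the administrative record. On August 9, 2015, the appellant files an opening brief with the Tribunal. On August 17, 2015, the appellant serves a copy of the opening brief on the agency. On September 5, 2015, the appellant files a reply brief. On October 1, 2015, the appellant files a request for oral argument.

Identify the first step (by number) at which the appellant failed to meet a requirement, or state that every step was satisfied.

Step 5

(1) due by May 4, 2015 + 60 days = July 3, 2015; done May 5, 2015 — timely.
(2) permitted from May 5, 2015 + 40 days = June 14, 2015 onward; done June 28, 2015 — permitted.
(3) the permitted window runs from June 28, 2015 + 24 = July 22, 2015 to June 28, 2015 + 66 = September 2, 2015; done July 23, 2015, which is between those dates.
(4) due by August 7, 2015 + 5 days = August 12, 2015; August 9, 2015 is within that limit.
(5) permitted from August 9, 2015 + 10 days = August 19, 2015 onward; August 17, 2015 is 2 days before the earliest permitted date.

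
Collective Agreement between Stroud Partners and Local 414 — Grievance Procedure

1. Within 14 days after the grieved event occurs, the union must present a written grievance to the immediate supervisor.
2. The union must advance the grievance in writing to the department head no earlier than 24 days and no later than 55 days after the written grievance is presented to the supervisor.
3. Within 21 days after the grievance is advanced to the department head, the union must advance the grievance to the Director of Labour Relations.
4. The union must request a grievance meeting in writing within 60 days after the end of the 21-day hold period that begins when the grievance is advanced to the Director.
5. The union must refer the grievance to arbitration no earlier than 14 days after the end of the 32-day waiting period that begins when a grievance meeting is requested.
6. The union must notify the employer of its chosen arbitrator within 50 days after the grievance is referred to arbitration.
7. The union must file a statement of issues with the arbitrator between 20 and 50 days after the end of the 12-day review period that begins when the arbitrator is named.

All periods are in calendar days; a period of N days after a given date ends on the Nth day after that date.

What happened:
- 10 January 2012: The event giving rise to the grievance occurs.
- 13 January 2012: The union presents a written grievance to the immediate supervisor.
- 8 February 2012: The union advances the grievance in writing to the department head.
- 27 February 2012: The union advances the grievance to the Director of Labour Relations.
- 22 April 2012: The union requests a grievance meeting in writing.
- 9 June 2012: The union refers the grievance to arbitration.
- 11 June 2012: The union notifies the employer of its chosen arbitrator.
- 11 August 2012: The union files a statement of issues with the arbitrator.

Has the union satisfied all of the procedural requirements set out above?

Yes

Step 1 — counting 14 days from 10 January 2012 (when the grieved event occurs) gives a deadline of 24 January 2012; done 13 January 2012 — timely.
Step 2 — 24 and 55 days from 13 January 2012 (when the written grievance is presented to the supervisor) are 6 February 2012 and 8 March 2012 respectively; done 8 February 2012 — within the window.
Step 3 — counting 21 days from 8 February 2012 (when the grievance is advanced to the department head) gives a deadline of 29 February 2012; done 27 February 2012 — timely.
Step 4 — counting 60 days from 19 March 2012 (end of the 21-day hold period, which began when the grievance is advanced to the Director on 27 February 2012) gives a deadline of 18 May 2012; done 22 April 2012 — timely.
Step 5 — must wait 14 days from 24 May 2012 (end of the 32-day waiting period, which began when a grievance meeting is requested on 22 April 2012), so not before 7 June 2012; 9 June 2012 is on or after that date.
Step 6 — counting 50 days from 9 June 2012 (when the grievance is referred to arbitration) gives a deadline of 29 July 2012; completed 11 June 2012, before the deadline.
Step 7 — 20 and 50 days from 23 June 2012 (end of the 12-day review period, which began when the arbitrator is named on 11 June 2012) are 13 July 2012 and 12 August 2012 respectively; done 11 August 2012 — within the window.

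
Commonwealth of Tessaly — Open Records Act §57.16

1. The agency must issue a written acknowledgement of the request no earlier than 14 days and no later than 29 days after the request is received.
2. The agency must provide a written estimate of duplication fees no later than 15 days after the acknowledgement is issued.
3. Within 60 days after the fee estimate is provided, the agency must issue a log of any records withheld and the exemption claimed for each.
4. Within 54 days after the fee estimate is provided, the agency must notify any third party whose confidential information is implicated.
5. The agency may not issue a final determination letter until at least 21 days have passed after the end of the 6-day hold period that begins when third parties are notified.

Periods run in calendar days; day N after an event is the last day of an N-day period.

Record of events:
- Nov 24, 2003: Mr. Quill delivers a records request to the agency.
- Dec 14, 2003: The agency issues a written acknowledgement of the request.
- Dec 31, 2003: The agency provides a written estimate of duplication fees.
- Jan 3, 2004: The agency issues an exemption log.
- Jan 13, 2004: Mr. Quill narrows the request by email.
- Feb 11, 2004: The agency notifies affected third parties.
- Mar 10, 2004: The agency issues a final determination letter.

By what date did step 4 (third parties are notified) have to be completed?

Step 4 runs from Dec 31, 2003, when the fee estimate is provided. 54 days after Dec 31, 2003 is Feb 23, 2004.

Feb 23, 2004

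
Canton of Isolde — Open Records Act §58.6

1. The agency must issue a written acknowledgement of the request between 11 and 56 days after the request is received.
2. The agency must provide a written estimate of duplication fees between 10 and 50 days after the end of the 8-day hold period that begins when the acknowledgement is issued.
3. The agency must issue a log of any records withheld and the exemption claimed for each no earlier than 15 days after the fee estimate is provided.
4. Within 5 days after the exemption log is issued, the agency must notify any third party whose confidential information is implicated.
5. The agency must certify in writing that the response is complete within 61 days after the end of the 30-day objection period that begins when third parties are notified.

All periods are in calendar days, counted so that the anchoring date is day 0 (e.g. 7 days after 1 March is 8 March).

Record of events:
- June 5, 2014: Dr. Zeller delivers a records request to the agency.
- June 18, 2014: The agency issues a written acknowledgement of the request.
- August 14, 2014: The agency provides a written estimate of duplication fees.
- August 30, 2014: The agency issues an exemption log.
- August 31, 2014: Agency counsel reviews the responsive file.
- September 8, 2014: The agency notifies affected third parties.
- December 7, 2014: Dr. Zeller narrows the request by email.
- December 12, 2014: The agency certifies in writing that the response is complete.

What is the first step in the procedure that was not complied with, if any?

Step 4

(1) the permitted window runs from June 5, 2014 + 11 = June 16, 2014 to June 5, 2014 + 56 = July 31, 2014; June 18, 2014 falls inside that range.
(2) the permitted window runs from June 26, 2014 + 10 = July 6, 2014 to June 26, 2014 + 50 = August 15, 2014; August 14, 2014 falls inside that range.
(3) permitted from August 14, 2014 + 15 days = August 29, 2014 onward; done August 30, 2014, after the minimum wait.
(4) due by August 30, 2014 + 5 days = September 4, 2014; not done until September 8, 2014, 4 days after the deadline.
The analysis stops there.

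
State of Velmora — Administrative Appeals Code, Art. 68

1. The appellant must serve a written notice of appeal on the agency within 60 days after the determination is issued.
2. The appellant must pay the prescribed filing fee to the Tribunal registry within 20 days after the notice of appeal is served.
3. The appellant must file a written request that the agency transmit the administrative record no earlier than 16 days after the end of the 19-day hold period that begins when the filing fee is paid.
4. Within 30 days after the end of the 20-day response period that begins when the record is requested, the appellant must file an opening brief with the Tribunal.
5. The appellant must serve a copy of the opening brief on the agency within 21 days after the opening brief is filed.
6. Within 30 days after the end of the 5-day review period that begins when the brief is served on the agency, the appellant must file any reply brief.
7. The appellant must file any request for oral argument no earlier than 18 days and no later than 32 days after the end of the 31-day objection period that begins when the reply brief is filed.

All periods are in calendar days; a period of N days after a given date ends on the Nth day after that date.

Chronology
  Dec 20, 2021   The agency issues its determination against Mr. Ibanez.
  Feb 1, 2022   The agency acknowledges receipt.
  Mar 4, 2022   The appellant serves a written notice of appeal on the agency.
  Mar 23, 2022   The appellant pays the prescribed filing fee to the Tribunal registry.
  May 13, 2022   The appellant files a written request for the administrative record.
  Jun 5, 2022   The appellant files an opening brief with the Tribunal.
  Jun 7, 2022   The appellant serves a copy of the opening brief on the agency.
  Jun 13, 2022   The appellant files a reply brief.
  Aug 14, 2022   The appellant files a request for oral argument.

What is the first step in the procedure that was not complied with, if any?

Step 1: 60 days after Dec 20, 2021 (when the determination is issued) is Feb 18, 2022; not done until Mar 4, 2022, 14 days after the deadline.

Step 1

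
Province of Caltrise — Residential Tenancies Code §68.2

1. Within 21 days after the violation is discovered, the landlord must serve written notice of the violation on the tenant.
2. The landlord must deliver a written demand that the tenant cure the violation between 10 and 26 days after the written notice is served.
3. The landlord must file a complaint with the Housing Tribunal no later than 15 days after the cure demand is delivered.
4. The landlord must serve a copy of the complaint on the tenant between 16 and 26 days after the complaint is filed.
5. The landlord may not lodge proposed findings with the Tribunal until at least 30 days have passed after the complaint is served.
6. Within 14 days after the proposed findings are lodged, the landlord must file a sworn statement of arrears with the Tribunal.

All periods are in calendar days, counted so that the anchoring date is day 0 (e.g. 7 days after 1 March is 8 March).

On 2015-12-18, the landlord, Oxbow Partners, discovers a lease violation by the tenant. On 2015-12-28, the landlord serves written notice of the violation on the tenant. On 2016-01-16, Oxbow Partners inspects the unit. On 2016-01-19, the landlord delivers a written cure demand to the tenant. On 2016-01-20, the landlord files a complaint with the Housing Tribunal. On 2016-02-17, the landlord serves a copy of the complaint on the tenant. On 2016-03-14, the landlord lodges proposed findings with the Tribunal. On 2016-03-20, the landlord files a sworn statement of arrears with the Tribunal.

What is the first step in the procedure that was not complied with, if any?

Step 1: 21 days after 2015-12-18 (when the violation is discovered) is 2016-01-08; done 2015-12-28 — timely.
Step 2: the window is 10–26 days after 2015-12-28 (when the written notice is served), so 2016-01-07 through 2016-01-23; done 2016-01-19 — within the window.
Step 3: 15 days after 2016-01-19 (when the cure demand is delivered) is 2016-02-03; done 2016-01-20 — timely.
Step 4: the window is 16–26 days after 2016-01-20 (when the complaint is filed), so 2016-02-05 through 2016-02-15; 2016-02-17 is 2 days past the end of the window.
Later steps need not be reached.

Step 4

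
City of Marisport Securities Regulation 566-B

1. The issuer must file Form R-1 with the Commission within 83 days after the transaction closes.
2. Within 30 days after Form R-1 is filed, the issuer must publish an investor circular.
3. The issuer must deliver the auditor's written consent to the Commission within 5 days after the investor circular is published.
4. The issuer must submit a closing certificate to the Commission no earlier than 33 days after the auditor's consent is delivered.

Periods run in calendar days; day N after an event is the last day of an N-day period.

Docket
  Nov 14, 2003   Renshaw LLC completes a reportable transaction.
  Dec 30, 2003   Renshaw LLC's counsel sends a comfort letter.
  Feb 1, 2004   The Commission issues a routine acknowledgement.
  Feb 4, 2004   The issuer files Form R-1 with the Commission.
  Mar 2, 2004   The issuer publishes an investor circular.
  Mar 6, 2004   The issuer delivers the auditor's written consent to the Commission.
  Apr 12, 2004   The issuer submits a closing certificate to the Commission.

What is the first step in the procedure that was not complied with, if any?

None — every step was satisfied

(1) due by Nov 14, 2003 + 83 days = Feb 5, 2004; completed Feb 4, 2004, before the deadline.
(2) due by Feb 4, 2004 + 30 days = Mar 5, 2004; done Mar 2, 2004 — timely.
(3) due by Mar 2, 2004 + 5 days = Mar 7, 2004; Mar 6, 2004 is within that limit.
(4) permitted from Mar 6, 2004 + 33 days = Apr 8, 2004 onward; done Apr 12, 2004, after the minimum wait.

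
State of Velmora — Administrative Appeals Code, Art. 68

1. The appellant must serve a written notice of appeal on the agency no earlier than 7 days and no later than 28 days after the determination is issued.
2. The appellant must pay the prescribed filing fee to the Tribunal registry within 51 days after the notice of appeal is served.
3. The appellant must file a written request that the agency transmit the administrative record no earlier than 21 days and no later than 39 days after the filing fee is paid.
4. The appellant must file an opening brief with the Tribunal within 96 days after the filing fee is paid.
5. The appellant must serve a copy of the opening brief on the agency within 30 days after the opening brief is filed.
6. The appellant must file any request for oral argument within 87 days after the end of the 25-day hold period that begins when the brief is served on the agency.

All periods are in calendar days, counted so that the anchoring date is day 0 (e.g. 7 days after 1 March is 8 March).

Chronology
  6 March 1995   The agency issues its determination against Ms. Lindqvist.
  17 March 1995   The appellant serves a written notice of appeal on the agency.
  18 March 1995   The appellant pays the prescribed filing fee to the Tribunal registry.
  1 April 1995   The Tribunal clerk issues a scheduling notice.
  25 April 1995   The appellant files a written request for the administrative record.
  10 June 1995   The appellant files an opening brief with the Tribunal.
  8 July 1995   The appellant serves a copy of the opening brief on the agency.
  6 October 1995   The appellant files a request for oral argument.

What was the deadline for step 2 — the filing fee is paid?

7 May 1995

Step 2 runs from 17 March 1995, when the notice of appeal is served. 51 days after 17 March 1995 is 7 May 1995.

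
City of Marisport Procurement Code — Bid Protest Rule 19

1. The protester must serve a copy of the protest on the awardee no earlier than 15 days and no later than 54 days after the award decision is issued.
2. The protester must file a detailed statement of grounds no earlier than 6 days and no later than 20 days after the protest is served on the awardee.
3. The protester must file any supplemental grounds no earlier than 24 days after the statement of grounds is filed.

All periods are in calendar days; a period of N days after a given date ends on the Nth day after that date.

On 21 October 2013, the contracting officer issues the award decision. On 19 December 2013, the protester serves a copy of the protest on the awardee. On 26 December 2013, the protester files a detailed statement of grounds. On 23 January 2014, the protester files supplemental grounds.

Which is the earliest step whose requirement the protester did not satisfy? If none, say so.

(1) the permitted window runs from 21 October 2013 + 15 = 5 November 2013 to 21 October 2013 + 54 = 14 December 2013; 19 December 2013 is 5 days past the end of the window.

Step 1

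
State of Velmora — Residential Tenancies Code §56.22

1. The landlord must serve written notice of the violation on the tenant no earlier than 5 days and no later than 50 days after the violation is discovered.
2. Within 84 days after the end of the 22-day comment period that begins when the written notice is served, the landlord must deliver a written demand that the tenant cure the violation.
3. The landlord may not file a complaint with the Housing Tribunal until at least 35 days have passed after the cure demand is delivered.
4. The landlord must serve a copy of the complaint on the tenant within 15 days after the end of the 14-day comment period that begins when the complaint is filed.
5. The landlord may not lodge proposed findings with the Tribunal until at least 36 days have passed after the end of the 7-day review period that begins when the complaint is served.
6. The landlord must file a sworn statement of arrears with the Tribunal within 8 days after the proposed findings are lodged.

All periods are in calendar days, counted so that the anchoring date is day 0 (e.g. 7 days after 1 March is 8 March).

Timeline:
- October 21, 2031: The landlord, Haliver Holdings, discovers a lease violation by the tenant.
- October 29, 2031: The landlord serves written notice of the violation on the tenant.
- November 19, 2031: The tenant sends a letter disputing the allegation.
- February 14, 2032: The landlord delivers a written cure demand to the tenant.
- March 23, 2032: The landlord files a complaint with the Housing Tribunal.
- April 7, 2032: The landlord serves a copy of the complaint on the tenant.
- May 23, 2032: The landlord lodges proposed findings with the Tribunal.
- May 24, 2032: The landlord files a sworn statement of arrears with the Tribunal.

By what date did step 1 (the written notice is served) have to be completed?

December 10, 2031

Step 1 runs from October 21, 2031, when the violation is discovered. The window is 5–50 days after October 21, 2031; it closes on December 10, 2031.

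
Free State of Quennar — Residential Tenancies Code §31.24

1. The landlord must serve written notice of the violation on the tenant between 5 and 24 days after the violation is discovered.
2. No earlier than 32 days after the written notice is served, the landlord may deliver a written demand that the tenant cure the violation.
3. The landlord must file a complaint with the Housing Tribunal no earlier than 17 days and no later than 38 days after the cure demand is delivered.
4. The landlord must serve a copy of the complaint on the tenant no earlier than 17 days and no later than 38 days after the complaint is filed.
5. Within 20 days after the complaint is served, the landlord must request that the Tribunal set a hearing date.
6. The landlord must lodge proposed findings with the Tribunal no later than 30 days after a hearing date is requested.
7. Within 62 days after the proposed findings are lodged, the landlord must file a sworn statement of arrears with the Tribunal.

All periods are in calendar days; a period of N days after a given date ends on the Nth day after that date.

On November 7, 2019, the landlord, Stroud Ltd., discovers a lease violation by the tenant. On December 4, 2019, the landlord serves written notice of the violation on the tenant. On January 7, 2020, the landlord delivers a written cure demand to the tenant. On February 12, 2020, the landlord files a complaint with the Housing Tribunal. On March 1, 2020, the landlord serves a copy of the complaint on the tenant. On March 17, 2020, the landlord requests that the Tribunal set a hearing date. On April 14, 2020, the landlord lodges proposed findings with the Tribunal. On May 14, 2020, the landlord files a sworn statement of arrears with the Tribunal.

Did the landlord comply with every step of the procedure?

(1) the permitted window runs from November 7, 2019 + 5 = November 12, 2019 to November 7, 2019 + 24 = December 1, 2019; December 4, 2019 is 3 days past the end of the window.

No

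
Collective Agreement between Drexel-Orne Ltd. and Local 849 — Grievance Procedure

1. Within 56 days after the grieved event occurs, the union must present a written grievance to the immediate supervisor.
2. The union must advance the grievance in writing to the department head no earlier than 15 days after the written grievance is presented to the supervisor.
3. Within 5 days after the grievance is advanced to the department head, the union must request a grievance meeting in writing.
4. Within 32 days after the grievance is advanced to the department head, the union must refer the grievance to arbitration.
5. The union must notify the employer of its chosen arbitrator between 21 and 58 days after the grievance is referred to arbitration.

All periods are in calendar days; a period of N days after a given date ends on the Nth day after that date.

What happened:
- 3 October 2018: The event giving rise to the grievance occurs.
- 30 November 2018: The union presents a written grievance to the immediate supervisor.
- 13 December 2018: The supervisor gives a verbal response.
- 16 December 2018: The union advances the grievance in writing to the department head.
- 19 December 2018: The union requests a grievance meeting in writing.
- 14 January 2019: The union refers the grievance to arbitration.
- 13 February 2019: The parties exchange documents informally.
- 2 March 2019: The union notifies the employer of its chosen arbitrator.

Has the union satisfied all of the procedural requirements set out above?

No

Step 1: 56 days after 3 October 2018 (when the grieved event occurs) is 28 November 2018; done 30 November 2018 — 2 days late.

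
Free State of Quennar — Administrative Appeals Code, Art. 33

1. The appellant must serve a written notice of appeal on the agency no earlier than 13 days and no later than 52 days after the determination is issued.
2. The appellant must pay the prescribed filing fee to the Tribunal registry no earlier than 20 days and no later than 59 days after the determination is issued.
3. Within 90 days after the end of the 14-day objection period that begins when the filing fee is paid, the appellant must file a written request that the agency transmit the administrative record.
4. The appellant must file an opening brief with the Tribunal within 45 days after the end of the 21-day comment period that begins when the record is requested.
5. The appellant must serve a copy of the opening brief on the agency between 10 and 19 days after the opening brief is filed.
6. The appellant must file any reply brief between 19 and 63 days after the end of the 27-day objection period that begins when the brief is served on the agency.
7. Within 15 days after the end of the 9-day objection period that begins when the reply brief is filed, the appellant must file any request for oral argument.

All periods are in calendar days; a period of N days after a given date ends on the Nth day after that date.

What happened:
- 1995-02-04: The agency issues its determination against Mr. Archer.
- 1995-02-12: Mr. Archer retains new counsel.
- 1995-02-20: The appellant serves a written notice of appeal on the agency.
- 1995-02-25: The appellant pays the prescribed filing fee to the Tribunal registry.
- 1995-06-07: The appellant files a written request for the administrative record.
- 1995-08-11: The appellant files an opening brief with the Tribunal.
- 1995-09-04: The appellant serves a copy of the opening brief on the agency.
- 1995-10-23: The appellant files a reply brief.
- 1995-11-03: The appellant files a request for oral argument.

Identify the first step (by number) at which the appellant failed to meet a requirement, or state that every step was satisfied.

Step 1 — 13 and 52 days from 1995-02-04 (when the determination is issued) are 1995-02-17 and 1995-03-28 respectively; done 1995-02-20, which is between those dates.
Step 2 — 20 and 59 days from 1995-02-04 (when the determination is issued) are 1995-02-24 and 1995-04-04 respectively; 1995-02-25 falls inside that range.
Step 3 — counting 90 days from 1995-03-11 (end of the 14-day objection period, which began when the filing fee is paid on 1995-02-25) gives a deadline of 1995-06-09; 1995-06-07 is within that limit.
Step 4 — counting 45 days from 1995-06-28 (end of the 21-day comment period, which began when the record is requested on 1995-06-07) gives a deadline of 1995-08-12; completed 1995-08-11, before the deadline.
Step 5 — 10 and 19 days from 1995-08-11 (when the opening brief is filed) are 1995-08-21 and 1995-08-30 respectively; done 1995-09-04 — 5 days after the window closed.
The analysis stops there.

Step 5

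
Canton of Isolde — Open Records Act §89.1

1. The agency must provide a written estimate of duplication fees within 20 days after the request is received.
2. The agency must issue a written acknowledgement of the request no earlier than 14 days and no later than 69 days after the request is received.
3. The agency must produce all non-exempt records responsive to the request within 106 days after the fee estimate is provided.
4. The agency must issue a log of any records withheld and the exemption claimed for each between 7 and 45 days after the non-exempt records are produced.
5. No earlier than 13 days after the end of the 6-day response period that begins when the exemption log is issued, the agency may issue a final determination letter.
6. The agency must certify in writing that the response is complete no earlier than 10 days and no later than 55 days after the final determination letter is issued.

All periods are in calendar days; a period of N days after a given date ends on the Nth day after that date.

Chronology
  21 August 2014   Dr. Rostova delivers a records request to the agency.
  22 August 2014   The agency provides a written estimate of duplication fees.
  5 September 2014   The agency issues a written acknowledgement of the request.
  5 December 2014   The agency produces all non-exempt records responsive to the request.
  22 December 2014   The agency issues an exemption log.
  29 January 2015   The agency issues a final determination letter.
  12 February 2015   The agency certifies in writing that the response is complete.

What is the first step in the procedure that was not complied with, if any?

None — every step was satisfied

Step 1: 20 days after 21 August 2014 (when the request is received) is 10 September 2014; 22 August 2014 is within that limit.
Step 2: the window is 14–69 days after 21 August 2014 (when the request is received), so 4 September 2014 through 29 October 2014; done 5 September 2014 — within the window.
Step 3: 106 days after 22 August 2014 (when the fee estimate is provided) is 6 December 2014; 5 December 2014 is within that limit.
Step 4: the window is 7–45 days after 5 December 2014 (when the non-exempt records are produced), so 12 December 2014 through 19 January 2015; done 22 December 2014, which is between those dates.
Step 5: the earliest permitted date is 13 days after 28 December 2014 (end of the 6-day response period, which began when the exemption log is issued on 22 December 2014), i.e. 10 January 2015; 29 January 2015 is on or after that date.
Step 6: the window is 10–55 days after 29 January 2015 (when the final determination letter is issued), so 8 February 2015 through 25 March 2015; done 12 February 2015 — within the window.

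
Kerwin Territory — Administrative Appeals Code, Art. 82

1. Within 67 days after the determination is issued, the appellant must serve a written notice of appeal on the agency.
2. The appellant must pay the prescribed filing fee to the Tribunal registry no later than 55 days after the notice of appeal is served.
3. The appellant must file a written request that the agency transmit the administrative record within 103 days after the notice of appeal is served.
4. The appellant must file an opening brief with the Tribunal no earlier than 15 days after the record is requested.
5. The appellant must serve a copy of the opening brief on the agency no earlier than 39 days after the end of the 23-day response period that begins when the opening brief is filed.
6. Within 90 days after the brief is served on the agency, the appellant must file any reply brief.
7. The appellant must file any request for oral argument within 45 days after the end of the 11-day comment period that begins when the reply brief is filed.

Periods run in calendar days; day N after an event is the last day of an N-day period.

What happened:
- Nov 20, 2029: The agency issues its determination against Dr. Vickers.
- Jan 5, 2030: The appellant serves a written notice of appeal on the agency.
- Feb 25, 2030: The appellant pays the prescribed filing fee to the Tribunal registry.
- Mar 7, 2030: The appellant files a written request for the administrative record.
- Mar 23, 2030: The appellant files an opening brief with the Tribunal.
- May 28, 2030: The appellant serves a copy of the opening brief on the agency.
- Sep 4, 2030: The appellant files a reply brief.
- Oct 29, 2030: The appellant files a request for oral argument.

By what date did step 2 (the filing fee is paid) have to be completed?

Mar 1, 2030

Step 2 runs from Jan 5, 2030, when the notice of appeal is served. 55 days after Jan 5, 2030 is Mar 1, 2030.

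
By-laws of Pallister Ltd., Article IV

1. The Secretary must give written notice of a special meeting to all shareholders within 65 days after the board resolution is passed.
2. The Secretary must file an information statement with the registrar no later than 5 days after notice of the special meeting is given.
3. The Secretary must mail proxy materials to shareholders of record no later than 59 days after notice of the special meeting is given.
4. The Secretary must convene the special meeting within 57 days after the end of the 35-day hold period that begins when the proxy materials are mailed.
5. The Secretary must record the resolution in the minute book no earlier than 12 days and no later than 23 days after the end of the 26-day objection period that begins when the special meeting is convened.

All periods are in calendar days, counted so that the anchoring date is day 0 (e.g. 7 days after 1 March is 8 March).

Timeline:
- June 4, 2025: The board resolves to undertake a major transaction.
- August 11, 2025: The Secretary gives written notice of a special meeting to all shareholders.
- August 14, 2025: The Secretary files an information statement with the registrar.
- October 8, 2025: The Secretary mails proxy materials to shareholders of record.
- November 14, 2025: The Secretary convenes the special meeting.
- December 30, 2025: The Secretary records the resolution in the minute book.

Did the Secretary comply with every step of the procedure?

No

Step 1: 65 days after June 4, 2025 (when the board resolution is passed) is August 8, 2025; done August 11, 2025 — 3 days late.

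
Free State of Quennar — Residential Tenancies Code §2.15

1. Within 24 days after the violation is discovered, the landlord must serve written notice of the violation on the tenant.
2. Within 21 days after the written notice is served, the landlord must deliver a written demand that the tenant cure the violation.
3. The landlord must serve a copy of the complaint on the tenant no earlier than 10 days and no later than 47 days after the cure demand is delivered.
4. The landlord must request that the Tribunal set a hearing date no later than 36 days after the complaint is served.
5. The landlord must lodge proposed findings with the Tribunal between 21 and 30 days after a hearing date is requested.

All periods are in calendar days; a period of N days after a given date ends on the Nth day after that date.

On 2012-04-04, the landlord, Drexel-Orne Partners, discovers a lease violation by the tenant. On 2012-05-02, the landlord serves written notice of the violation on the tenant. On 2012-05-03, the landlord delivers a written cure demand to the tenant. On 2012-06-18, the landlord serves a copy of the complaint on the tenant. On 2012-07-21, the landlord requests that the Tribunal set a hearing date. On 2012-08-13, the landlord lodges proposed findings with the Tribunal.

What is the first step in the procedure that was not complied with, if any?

Step 1

Step 1 — counting 24 days from 2012-04-04 (when the violation is discovered) gives a deadline of 2012-04-28; done 2012-05-02 — 4 days late.
The analysis stops there.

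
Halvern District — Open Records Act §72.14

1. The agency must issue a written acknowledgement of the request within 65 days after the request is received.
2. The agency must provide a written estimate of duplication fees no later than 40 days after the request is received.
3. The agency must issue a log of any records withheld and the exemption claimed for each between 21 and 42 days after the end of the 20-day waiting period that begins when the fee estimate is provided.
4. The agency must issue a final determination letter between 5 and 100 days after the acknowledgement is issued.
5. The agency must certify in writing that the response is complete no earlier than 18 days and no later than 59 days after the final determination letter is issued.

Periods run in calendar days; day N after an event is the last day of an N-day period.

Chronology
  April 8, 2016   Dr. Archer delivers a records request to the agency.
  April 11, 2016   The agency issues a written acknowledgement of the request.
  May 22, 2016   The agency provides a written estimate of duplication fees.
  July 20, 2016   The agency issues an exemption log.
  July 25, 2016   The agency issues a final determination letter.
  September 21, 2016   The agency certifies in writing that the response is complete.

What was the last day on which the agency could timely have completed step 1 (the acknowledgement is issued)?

Step 1 runs from April 8, 2016, when the request is received. 65 days after April 8, 2016 is June 12, 2016.

June 12, 2016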